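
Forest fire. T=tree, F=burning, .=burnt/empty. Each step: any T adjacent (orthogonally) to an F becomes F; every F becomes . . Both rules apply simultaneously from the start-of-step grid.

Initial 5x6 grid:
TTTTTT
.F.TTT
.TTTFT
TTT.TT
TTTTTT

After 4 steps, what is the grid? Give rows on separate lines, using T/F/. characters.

Step 1: 6 trees catch fire, 2 burn out
  TFTTTT
  ...TFT
  .FTF.F
  TTT.FT
  TTTTTT
Step 2: 9 trees catch fire, 6 burn out
  F.FTFT
  ...F.F
  ..F...
  TFT..F
  TTTTFT
Step 3: 7 trees catch fire, 9 burn out
  ...F.F
  ......
  ......
  F.F...
  TFTF.F
Step 4: 2 trees catch fire, 7 burn out
  ......
  ......
  ......
  ......
  F.F...

......
......
......
......
F.F...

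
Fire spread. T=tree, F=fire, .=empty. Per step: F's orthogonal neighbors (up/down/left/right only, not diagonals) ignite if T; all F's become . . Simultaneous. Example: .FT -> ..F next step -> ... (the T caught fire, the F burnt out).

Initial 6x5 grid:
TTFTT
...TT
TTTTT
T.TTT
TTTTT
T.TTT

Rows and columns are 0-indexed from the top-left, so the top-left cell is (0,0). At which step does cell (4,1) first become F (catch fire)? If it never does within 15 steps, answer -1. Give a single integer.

Step 1: cell (4,1)='T' (+2 fires, +1 burnt)
Step 2: cell (4,1)='T' (+3 fires, +2 burnt)
Step 3: cell (4,1)='T' (+2 fires, +3 burnt)
Step 4: cell (4,1)='T' (+3 fires, +2 burnt)
Step 5: cell (4,1)='T' (+4 fires, +3 burnt)
Step 6: cell (4,1)='T' (+4 fires, +4 burnt)
Step 7: cell (4,1)='F' (+4 fires, +4 burnt)
  -> target ignites at step 7
Step 8: cell (4,1)='.' (+1 fires, +4 burnt)
Step 9: cell (4,1)='.' (+1 fires, +1 burnt)
Step 10: cell (4,1)='.' (+0 fires, +1 burnt)
  fire out at step 10

7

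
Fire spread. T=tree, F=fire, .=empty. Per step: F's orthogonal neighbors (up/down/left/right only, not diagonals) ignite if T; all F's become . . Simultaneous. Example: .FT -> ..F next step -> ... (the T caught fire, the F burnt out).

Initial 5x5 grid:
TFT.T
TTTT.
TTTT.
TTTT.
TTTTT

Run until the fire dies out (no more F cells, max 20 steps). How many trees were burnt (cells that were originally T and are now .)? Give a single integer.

Step 1: +3 fires, +1 burnt (F count now 3)
Step 2: +3 fires, +3 burnt (F count now 3)
Step 3: +4 fires, +3 burnt (F count now 4)
Step 4: +4 fires, +4 burnt (F count now 4)
Step 5: +3 fires, +4 burnt (F count now 3)
Step 6: +1 fires, +3 burnt (F count now 1)
Step 7: +1 fires, +1 burnt (F count now 1)
Step 8: +0 fires, +1 burnt (F count now 0)
Fire out after step 8
Initially T: 20, now '.': 24
Total burnt (originally-T cells now '.'): 19

Answer: 19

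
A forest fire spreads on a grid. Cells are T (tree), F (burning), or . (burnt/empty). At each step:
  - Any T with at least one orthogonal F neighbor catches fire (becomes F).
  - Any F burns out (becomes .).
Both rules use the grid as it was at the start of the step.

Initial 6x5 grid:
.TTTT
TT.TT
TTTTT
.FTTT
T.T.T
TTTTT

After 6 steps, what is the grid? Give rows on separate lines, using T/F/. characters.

Step 1: 2 trees catch fire, 1 burn out
  .TTTT
  TT.TT
  TFTTT
  ..FTT
  T.T.T
  TTTTT
Step 2: 5 trees catch fire, 2 burn out
  .TTTT
  TF.TT
  F.FTT
  ...FT
  T.F.T
  TTTTT
Step 3: 5 trees catch fire, 5 burn out
  .FTTT
  F..TT
  ...FT
  ....F
  T...T
  TTFTT
Step 4: 6 trees catch fire, 5 burn out
  ..FTT
  ...FT
  ....F
  .....
  T...F
  TF.FT
Step 5: 4 trees catch fire, 6 burn out
  ...FT
  ....F
  .....
  .....
  T....
  F...F
Step 6: 2 trees catch fire, 4 burn out
  ....F
  .....
  .....
  .....
  F....
  .....

....F
.....
.....
.....
F....
.....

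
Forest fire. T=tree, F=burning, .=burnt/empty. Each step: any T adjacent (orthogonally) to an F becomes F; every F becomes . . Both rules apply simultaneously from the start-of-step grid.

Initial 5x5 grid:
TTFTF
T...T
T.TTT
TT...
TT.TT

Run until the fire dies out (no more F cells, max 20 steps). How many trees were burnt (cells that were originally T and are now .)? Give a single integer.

Step 1: +3 fires, +2 burnt (F count now 3)
Step 2: +2 fires, +3 burnt (F count now 2)
Step 3: +2 fires, +2 burnt (F count now 2)
Step 4: +2 fires, +2 burnt (F count now 2)
Step 5: +1 fires, +2 burnt (F count now 1)
Step 6: +2 fires, +1 burnt (F count now 2)
Step 7: +1 fires, +2 burnt (F count now 1)
Step 8: +0 fires, +1 burnt (F count now 0)
Fire out after step 8
Initially T: 15, now '.': 23
Total burnt (originally-T cells now '.'): 13

Answer: 13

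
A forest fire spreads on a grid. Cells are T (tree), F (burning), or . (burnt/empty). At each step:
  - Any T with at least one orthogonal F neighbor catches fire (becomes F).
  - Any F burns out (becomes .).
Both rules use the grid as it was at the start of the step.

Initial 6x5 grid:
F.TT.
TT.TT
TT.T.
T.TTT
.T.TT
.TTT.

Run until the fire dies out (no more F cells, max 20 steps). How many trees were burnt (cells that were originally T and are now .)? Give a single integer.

Step 1: +1 fires, +1 burnt (F count now 1)
Step 2: +2 fires, +1 burnt (F count now 2)
Step 3: +2 fires, +2 burnt (F count now 2)
Step 4: +0 fires, +2 burnt (F count now 0)
Fire out after step 4
Initially T: 19, now '.': 16
Total burnt (originally-T cells now '.'): 5

Answer: 5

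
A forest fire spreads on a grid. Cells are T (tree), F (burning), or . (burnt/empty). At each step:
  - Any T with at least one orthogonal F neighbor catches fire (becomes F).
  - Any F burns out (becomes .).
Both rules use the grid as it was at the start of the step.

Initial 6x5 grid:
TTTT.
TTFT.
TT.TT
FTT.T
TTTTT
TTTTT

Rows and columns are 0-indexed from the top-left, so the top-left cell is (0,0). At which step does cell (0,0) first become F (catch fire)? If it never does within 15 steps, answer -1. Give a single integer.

Step 1: cell (0,0)='T' (+6 fires, +2 burnt)
Step 2: cell (0,0)='T' (+8 fires, +6 burnt)
Step 3: cell (0,0)='F' (+4 fires, +8 burnt)
  -> target ignites at step 3
Step 4: cell (0,0)='.' (+3 fires, +4 burnt)
Step 5: cell (0,0)='.' (+2 fires, +3 burnt)
Step 6: cell (0,0)='.' (+1 fires, +2 burnt)
Step 7: cell (0,0)='.' (+0 fires, +1 burnt)
  fire out at step 7

3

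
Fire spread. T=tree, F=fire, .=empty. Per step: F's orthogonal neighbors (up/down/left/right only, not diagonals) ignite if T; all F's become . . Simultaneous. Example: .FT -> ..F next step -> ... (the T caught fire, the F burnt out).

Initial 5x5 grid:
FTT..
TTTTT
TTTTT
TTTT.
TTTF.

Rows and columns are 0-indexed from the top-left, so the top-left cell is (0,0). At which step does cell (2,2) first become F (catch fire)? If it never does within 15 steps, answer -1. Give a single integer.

Step 1: cell (2,2)='T' (+4 fires, +2 burnt)
Step 2: cell (2,2)='T' (+6 fires, +4 burnt)
Step 3: cell (2,2)='F' (+8 fires, +6 burnt)
  -> target ignites at step 3
Step 4: cell (2,2)='.' (+1 fires, +8 burnt)
Step 5: cell (2,2)='.' (+0 fires, +1 burnt)
  fire out at step 5

3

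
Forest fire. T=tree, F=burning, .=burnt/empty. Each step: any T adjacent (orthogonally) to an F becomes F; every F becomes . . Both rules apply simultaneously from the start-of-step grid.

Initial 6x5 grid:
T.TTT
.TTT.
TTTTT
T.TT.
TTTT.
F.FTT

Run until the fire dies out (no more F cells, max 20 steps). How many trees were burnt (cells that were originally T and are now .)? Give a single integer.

Step 1: +3 fires, +2 burnt (F count now 3)
Step 2: +5 fires, +3 burnt (F count now 5)
Step 3: +3 fires, +5 burnt (F count now 3)
Step 4: +3 fires, +3 burnt (F count now 3)
Step 5: +4 fires, +3 burnt (F count now 4)
Step 6: +1 fires, +4 burnt (F count now 1)
Step 7: +1 fires, +1 burnt (F count now 1)
Step 8: +0 fires, +1 burnt (F count now 0)
Fire out after step 8
Initially T: 21, now '.': 29
Total burnt (originally-T cells now '.'): 20

Answer: 20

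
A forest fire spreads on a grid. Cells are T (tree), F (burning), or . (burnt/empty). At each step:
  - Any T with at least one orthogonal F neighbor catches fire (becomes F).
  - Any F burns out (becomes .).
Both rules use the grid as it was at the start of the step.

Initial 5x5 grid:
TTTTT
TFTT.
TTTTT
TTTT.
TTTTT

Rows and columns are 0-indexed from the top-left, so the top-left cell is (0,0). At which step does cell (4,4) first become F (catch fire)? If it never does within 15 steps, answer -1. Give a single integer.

Step 1: cell (4,4)='T' (+4 fires, +1 burnt)
Step 2: cell (4,4)='T' (+6 fires, +4 burnt)
Step 3: cell (4,4)='T' (+5 fires, +6 burnt)
Step 4: cell (4,4)='T' (+5 fires, +5 burnt)
Step 5: cell (4,4)='T' (+1 fires, +5 burnt)
Step 6: cell (4,4)='F' (+1 fires, +1 burnt)
  -> target ignites at step 6
Step 7: cell (4,4)='.' (+0 fires, +1 burnt)
  fire out at step 7

6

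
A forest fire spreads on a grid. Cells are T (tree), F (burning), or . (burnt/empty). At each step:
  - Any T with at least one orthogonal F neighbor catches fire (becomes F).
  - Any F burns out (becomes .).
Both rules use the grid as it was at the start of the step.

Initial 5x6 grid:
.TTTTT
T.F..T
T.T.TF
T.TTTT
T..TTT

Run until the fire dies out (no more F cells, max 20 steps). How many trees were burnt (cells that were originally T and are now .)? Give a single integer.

Answer: 15

Derivation:
Step 1: +5 fires, +2 burnt (F count now 5)
Step 2: +6 fires, +5 burnt (F count now 6)
Step 3: +3 fires, +6 burnt (F count now 3)
Step 4: +1 fires, +3 burnt (F count now 1)
Step 5: +0 fires, +1 burnt (F count now 0)
Fire out after step 5
Initially T: 19, now '.': 26
Total burnt (originally-T cells now '.'): 15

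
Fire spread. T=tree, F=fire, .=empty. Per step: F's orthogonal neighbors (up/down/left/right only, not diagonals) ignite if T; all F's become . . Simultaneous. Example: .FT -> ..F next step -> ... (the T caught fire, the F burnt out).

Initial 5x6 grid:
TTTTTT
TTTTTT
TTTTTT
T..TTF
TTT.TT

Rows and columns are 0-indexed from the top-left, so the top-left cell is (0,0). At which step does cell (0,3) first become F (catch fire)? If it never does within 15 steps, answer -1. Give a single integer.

Step 1: cell (0,3)='T' (+3 fires, +1 burnt)
Step 2: cell (0,3)='T' (+4 fires, +3 burnt)
Step 3: cell (0,3)='T' (+3 fires, +4 burnt)
Step 4: cell (0,3)='T' (+3 fires, +3 burnt)
Step 5: cell (0,3)='F' (+3 fires, +3 burnt)
  -> target ignites at step 5
Step 6: cell (0,3)='.' (+3 fires, +3 burnt)
Step 7: cell (0,3)='.' (+3 fires, +3 burnt)
Step 8: cell (0,3)='.' (+2 fires, +3 burnt)
Step 9: cell (0,3)='.' (+1 fires, +2 burnt)
Step 10: cell (0,3)='.' (+1 fires, +1 burnt)
Step 11: cell (0,3)='.' (+0 fires, +1 burnt)
  fire out at step 11

5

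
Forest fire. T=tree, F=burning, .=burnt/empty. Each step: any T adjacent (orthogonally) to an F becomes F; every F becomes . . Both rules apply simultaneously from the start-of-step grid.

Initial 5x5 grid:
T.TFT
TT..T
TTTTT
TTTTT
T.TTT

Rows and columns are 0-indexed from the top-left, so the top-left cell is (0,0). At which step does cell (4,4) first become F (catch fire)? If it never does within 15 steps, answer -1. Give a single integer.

Step 1: cell (4,4)='T' (+2 fires, +1 burnt)
Step 2: cell (4,4)='T' (+1 fires, +2 burnt)
Step 3: cell (4,4)='T' (+1 fires, +1 burnt)
Step 4: cell (4,4)='T' (+2 fires, +1 burnt)
Step 5: cell (4,4)='F' (+3 fires, +2 burnt)
  -> target ignites at step 5
Step 6: cell (4,4)='.' (+3 fires, +3 burnt)
Step 7: cell (4,4)='.' (+4 fires, +3 burnt)
Step 8: cell (4,4)='.' (+2 fires, +4 burnt)
Step 9: cell (4,4)='.' (+2 fires, +2 burnt)
Step 10: cell (4,4)='.' (+0 fires, +2 burnt)
  fire out at step 10

5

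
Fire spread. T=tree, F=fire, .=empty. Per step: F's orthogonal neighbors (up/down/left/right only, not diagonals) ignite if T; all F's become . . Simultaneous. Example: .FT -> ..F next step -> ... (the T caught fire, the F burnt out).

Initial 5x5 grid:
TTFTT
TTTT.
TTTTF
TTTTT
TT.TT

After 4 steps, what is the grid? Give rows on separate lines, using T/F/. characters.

Step 1: 5 trees catch fire, 2 burn out
  TF.FT
  TTFT.
  TTTF.
  TTTTF
  TT.TT
Step 2: 7 trees catch fire, 5 burn out
  F...F
  TF.F.
  TTF..
  TTTF.
  TT.TF
Step 3: 4 trees catch fire, 7 burn out
  .....
  F....
  TF...
  TTF..
  TT.F.
Step 4: 2 trees catch fire, 4 burn out
  .....
  .....
  F....
  TF...
  TT...

.....
.....
F....
TF...
TT...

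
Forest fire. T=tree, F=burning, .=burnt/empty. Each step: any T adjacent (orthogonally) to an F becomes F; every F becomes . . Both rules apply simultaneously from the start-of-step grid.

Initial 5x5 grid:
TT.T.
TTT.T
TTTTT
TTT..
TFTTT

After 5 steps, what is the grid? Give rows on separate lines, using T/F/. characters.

Step 1: 3 trees catch fire, 1 burn out
  TT.T.
  TTT.T
  TTTTT
  TFT..
  F.FTT
Step 2: 4 trees catch fire, 3 burn out
  TT.T.
  TTT.T
  TFTTT
  F.F..
  ...FT
Step 3: 4 trees catch fire, 4 burn out
  TT.T.
  TFT.T
  F.FTT
  .....
  ....F
Step 4: 4 trees catch fire, 4 burn out
  TF.T.
  F.F.T
  ...FT
  .....
  .....
Step 5: 2 trees catch fire, 4 burn out
  F..T.
  ....T
  ....F
  .....
  .....

F..T.
....T
....F
.....
.....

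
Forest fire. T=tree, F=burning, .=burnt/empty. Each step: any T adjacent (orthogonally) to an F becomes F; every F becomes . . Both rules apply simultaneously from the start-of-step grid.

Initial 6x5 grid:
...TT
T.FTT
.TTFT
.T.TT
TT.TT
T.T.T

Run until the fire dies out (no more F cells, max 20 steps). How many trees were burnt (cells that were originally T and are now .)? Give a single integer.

Answer: 16

Derivation:
Step 1: +4 fires, +2 burnt (F count now 4)
Step 2: +5 fires, +4 burnt (F count now 5)
Step 3: +3 fires, +5 burnt (F count now 3)
Step 4: +2 fires, +3 burnt (F count now 2)
Step 5: +1 fires, +2 burnt (F count now 1)
Step 6: +1 fires, +1 burnt (F count now 1)
Step 7: +0 fires, +1 burnt (F count now 0)
Fire out after step 7
Initially T: 18, now '.': 28
Total burnt (originally-T cells now '.'): 16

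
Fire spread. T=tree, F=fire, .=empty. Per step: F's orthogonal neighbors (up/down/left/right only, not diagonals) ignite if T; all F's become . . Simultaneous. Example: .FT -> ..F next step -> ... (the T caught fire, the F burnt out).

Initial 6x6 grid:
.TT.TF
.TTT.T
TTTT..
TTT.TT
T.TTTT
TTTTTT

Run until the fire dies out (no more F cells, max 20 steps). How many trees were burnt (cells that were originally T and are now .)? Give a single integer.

Step 1: +2 fires, +1 burnt (F count now 2)
Step 2: +0 fires, +2 burnt (F count now 0)
Fire out after step 2
Initially T: 27, now '.': 11
Total burnt (originally-T cells now '.'): 2

Answer: 2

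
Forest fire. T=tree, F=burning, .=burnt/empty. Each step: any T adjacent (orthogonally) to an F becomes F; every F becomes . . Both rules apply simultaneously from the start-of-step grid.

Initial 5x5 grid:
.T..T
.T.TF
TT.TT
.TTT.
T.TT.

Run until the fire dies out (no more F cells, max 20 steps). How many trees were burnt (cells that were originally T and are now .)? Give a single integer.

Step 1: +3 fires, +1 burnt (F count now 3)
Step 2: +1 fires, +3 burnt (F count now 1)
Step 3: +1 fires, +1 burnt (F count now 1)
Step 4: +2 fires, +1 burnt (F count now 2)
Step 5: +2 fires, +2 burnt (F count now 2)
Step 6: +1 fires, +2 burnt (F count now 1)
Step 7: +2 fires, +1 burnt (F count now 2)
Step 8: +1 fires, +2 burnt (F count now 1)
Step 9: +0 fires, +1 burnt (F count now 0)
Fire out after step 9
Initially T: 14, now '.': 24
Total burnt (originally-T cells now '.'): 13

Answer: 13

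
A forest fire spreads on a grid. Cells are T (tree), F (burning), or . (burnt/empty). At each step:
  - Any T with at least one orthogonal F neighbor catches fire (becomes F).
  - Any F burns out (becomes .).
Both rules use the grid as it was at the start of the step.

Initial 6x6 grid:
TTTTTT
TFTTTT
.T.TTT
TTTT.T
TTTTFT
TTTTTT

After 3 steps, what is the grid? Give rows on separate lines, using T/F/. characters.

Step 1: 7 trees catch fire, 2 burn out
  TFTTTT
  F.FTTT
  .F.TTT
  TTTT.T
  TTTF.F
  TTTTFT
Step 2: 9 trees catch fire, 7 burn out
  F.FTTT
  ...FTT
  ...TTT
  TFTF.F
  TTF...
  TTTF.F
Step 3: 8 trees catch fire, 9 burn out
  ...FTT
  ....FT
  ...FTF
  F.F...
  TF....
  TTF...

...FTT
....FT
...FTF
F.F...
TF....
TTF...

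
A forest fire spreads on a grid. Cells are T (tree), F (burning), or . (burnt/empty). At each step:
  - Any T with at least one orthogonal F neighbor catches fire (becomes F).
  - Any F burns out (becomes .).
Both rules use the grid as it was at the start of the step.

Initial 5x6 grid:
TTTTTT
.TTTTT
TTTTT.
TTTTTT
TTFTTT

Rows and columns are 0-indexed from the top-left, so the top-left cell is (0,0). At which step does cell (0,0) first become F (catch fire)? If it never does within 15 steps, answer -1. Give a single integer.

Step 1: cell (0,0)='T' (+3 fires, +1 burnt)
Step 2: cell (0,0)='T' (+5 fires, +3 burnt)
Step 3: cell (0,0)='T' (+6 fires, +5 burnt)
Step 4: cell (0,0)='T' (+6 fires, +6 burnt)
Step 5: cell (0,0)='T' (+3 fires, +6 burnt)
Step 6: cell (0,0)='F' (+3 fires, +3 burnt)
  -> target ignites at step 6
Step 7: cell (0,0)='.' (+1 fires, +3 burnt)
Step 8: cell (0,0)='.' (+0 fires, +1 burnt)
  fire out at step 8

6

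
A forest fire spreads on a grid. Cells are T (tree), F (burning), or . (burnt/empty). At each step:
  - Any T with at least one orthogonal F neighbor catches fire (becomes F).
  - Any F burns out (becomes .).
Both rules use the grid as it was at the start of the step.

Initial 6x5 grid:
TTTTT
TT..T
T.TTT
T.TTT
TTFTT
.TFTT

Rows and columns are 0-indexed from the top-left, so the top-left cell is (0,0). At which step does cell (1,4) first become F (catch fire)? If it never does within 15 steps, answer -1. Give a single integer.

Step 1: cell (1,4)='T' (+5 fires, +2 burnt)
Step 2: cell (1,4)='T' (+5 fires, +5 burnt)
Step 3: cell (1,4)='T' (+3 fires, +5 burnt)
Step 4: cell (1,4)='T' (+2 fires, +3 burnt)
Step 5: cell (1,4)='F' (+2 fires, +2 burnt)
  -> target ignites at step 5
Step 6: cell (1,4)='.' (+3 fires, +2 burnt)
Step 7: cell (1,4)='.' (+2 fires, +3 burnt)
Step 8: cell (1,4)='.' (+1 fires, +2 burnt)
Step 9: cell (1,4)='.' (+0 fires, +1 burnt)
  fire out at step 9

5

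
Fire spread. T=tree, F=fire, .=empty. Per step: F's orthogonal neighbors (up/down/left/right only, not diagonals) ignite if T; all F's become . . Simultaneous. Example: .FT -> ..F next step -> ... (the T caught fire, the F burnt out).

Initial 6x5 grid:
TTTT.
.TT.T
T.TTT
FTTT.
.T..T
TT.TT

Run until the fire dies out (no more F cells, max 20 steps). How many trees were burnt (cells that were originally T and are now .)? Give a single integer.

Answer: 17

Derivation:
Step 1: +2 fires, +1 burnt (F count now 2)
Step 2: +2 fires, +2 burnt (F count now 2)
Step 3: +3 fires, +2 burnt (F count now 3)
Step 4: +3 fires, +3 burnt (F count now 3)
Step 5: +3 fires, +3 burnt (F count now 3)
Step 6: +3 fires, +3 burnt (F count now 3)
Step 7: +1 fires, +3 burnt (F count now 1)
Step 8: +0 fires, +1 burnt (F count now 0)
Fire out after step 8
Initially T: 20, now '.': 27
Total burnt (originally-T cells now '.'): 17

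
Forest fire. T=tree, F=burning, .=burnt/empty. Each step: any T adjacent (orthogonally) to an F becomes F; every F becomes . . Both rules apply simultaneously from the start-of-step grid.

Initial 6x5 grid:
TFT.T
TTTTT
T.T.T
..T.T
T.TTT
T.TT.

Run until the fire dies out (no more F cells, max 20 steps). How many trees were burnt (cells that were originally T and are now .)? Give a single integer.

Step 1: +3 fires, +1 burnt (F count now 3)
Step 2: +2 fires, +3 burnt (F count now 2)
Step 3: +3 fires, +2 burnt (F count now 3)
Step 4: +2 fires, +3 burnt (F count now 2)
Step 5: +3 fires, +2 burnt (F count now 3)
Step 6: +3 fires, +3 burnt (F count now 3)
Step 7: +2 fires, +3 burnt (F count now 2)
Step 8: +0 fires, +2 burnt (F count now 0)
Fire out after step 8
Initially T: 20, now '.': 28
Total burnt (originally-T cells now '.'): 18

Answer: 18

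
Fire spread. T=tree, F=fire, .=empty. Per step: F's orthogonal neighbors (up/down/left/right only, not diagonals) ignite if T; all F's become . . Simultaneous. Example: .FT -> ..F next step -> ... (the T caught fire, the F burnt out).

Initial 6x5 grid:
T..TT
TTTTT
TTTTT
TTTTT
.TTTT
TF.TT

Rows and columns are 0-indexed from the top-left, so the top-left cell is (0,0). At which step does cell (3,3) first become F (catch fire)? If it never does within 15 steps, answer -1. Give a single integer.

Step 1: cell (3,3)='T' (+2 fires, +1 burnt)
Step 2: cell (3,3)='T' (+2 fires, +2 burnt)
Step 3: cell (3,3)='T' (+4 fires, +2 burnt)
Step 4: cell (3,3)='F' (+6 fires, +4 burnt)
  -> target ignites at step 4
Step 5: cell (3,3)='.' (+5 fires, +6 burnt)
Step 6: cell (3,3)='.' (+3 fires, +5 burnt)
Step 7: cell (3,3)='.' (+2 fires, +3 burnt)
Step 8: cell (3,3)='.' (+1 fires, +2 burnt)
Step 9: cell (3,3)='.' (+0 fires, +1 burnt)
  fire out at step 9

4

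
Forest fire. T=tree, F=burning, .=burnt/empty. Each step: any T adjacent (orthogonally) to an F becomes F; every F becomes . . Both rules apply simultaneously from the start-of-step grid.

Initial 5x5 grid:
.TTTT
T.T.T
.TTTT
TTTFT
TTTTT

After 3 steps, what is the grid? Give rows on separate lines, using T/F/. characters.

Step 1: 4 trees catch fire, 1 burn out
  .TTTT
  T.T.T
  .TTFT
  TTF.F
  TTTFT
Step 2: 5 trees catch fire, 4 burn out
  .TTTT
  T.T.T
  .TF.F
  TF...
  TTF.F
Step 3: 5 trees catch fire, 5 burn out
  .TTTT
  T.F.F
  .F...
  F....
  TF...

.TTTT
T.F.F
.F...
F....
TF...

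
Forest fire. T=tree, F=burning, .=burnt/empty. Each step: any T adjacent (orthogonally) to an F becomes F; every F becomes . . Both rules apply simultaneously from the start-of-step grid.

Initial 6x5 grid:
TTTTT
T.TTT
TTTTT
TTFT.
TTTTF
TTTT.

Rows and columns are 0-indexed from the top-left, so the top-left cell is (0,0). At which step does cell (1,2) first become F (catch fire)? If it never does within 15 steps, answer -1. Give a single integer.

Step 1: cell (1,2)='T' (+5 fires, +2 burnt)
Step 2: cell (1,2)='F' (+7 fires, +5 burnt)
  -> target ignites at step 2
Step 3: cell (1,2)='.' (+6 fires, +7 burnt)
Step 4: cell (1,2)='.' (+5 fires, +6 burnt)
Step 5: cell (1,2)='.' (+2 fires, +5 burnt)
Step 6: cell (1,2)='.' (+0 fires, +2 burnt)
  fire out at step 6

2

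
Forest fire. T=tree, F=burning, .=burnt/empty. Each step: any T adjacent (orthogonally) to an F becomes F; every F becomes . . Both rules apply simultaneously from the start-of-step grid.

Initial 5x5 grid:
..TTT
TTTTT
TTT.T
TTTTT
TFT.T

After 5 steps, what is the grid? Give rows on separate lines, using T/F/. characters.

Step 1: 3 trees catch fire, 1 burn out
  ..TTT
  TTTTT
  TTT.T
  TFTTT
  F.F.T
Step 2: 3 trees catch fire, 3 burn out
  ..TTT
  TTTTT
  TFT.T
  F.FTT
  ....T
Step 3: 4 trees catch fire, 3 burn out
  ..TTT
  TFTTT
  F.F.T
  ...FT
  ....T
Step 4: 3 trees catch fire, 4 burn out
  ..TTT
  F.FTT
  ....T
  ....F
  ....T
Step 5: 4 trees catch fire, 3 burn out
  ..FTT
  ...FT
  ....F
  .....
  ....F

..FTT
...FT
....F
.....
....F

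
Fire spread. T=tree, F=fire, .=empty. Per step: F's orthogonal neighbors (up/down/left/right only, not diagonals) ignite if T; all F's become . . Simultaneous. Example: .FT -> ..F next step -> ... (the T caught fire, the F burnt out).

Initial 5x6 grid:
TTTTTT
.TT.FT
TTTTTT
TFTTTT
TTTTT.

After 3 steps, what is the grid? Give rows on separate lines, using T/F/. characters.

Step 1: 7 trees catch fire, 2 burn out
  TTTTFT
  .TT..F
  TFTTFT
  F.FTTT
  TFTTT.
Step 2: 11 trees catch fire, 7 burn out
  TTTF.F
  .FT...
  F.FF.F
  ...FFT
  F.FTT.
Step 3: 6 trees catch fire, 11 burn out
  TFF...
  ..F...
  ......
  .....F
  ...FF.

TFF...
..F...
......
.....F
...FF.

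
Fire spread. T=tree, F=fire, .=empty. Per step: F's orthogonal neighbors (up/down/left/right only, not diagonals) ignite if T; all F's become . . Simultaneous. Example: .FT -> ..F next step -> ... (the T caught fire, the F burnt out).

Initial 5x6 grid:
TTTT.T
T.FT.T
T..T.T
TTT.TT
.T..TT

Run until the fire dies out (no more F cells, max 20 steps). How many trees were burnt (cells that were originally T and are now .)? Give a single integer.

Answer: 12

Derivation:
Step 1: +2 fires, +1 burnt (F count now 2)
Step 2: +3 fires, +2 burnt (F count now 3)
Step 3: +1 fires, +3 burnt (F count now 1)
Step 4: +1 fires, +1 burnt (F count now 1)
Step 5: +1 fires, +1 burnt (F count now 1)
Step 6: +1 fires, +1 burnt (F count now 1)
Step 7: +1 fires, +1 burnt (F count now 1)
Step 8: +2 fires, +1 burnt (F count now 2)
Step 9: +0 fires, +2 burnt (F count now 0)
Fire out after step 9
Initially T: 19, now '.': 23
Total burnt (originally-T cells now '.'): 12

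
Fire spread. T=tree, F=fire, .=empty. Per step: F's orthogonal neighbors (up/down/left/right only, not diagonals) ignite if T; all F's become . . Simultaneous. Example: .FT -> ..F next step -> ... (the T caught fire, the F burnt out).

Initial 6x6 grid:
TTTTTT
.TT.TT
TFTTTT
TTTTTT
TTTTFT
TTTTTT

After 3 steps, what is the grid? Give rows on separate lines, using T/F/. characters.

Step 1: 8 trees catch fire, 2 burn out
  TTTTTT
  .FT.TT
  F.FTTT
  TFTTFT
  TTTF.F
  TTTTFT
Step 2: 12 trees catch fire, 8 burn out
  TFTTTT
  ..F.TT
  ...FFT
  F.FF.F
  TFF...
  TTTF.F
Step 3: 7 trees catch fire, 12 burn out
  F.FTTT
  ....FT
  .....F
  ......
  F.....
  TFF...

F.FTTT
....FT
.....F
......
F.....
TFF...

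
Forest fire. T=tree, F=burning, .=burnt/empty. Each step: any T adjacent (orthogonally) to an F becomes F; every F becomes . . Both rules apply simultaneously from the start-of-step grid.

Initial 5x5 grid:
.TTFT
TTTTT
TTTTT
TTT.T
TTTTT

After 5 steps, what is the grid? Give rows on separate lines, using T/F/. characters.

Step 1: 3 trees catch fire, 1 burn out
  .TF.F
  TTTFT
  TTTTT
  TTT.T
  TTTTT
Step 2: 4 trees catch fire, 3 burn out
  .F...
  TTF.F
  TTTFT
  TTT.T
  TTTTT
Step 3: 3 trees catch fire, 4 burn out
  .....
  TF...
  TTF.F
  TTT.T
  TTTTT
Step 4: 4 trees catch fire, 3 burn out
  .....
  F....
  TF...
  TTF.F
  TTTTT
Step 5: 4 trees catch fire, 4 burn out
  .....
  .....
  F....
  TF...
  TTFTF

.....
.....
F....
TF...
TTFTF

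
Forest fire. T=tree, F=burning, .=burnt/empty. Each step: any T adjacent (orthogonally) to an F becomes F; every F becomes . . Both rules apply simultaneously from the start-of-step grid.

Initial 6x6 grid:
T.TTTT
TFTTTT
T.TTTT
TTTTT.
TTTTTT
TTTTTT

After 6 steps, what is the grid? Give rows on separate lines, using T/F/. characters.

Step 1: 2 trees catch fire, 1 burn out
  T.TTTT
  F.FTTT
  T.TTTT
  TTTTT.
  TTTTTT
  TTTTTT
Step 2: 5 trees catch fire, 2 burn out
  F.FTTT
  ...FTT
  F.FTTT
  TTTTT.
  TTTTTT
  TTTTTT
Step 3: 5 trees catch fire, 5 burn out
  ...FTT
  ....FT
  ...FTT
  FTFTT.
  TTTTTT
  TTTTTT
Step 4: 7 trees catch fire, 5 burn out
  ....FT
  .....F
  ....FT
  .F.FT.
  FTFTTT
  TTTTTT
Step 5: 7 trees catch fire, 7 burn out
  .....F
  ......
  .....F
  ....F.
  .F.FTT
  FTFTTT
Step 6: 3 trees catch fire, 7 burn out
  ......
  ......
  ......
  ......
  ....FT
  .F.FTT

......
......
......
......
....FT
.F.FTT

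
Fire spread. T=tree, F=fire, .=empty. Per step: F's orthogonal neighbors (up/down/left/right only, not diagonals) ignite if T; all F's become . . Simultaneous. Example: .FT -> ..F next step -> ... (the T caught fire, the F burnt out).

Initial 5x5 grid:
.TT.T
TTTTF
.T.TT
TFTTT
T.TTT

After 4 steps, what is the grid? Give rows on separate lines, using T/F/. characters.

Step 1: 6 trees catch fire, 2 burn out
  .TT.F
  TTTF.
  .F.TF
  F.FTT
  T.TTT
Step 2: 7 trees catch fire, 6 burn out
  .TT..
  TFF..
  ...F.
  ...FF
  F.FTT
Step 3: 5 trees catch fire, 7 burn out
  .FF..
  F....
  .....
  .....
  ...FF
Step 4: 0 trees catch fire, 5 burn out
  .....
  .....
  .....
  .....
  .....

.....
.....
.....
.....
.....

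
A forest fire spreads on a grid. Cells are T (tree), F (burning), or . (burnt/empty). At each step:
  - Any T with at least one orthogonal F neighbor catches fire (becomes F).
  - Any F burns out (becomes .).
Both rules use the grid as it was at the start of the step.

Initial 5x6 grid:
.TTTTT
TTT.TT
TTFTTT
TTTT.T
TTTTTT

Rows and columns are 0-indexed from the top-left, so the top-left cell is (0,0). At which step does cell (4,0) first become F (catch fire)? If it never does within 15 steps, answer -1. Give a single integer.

Step 1: cell (4,0)='T' (+4 fires, +1 burnt)
Step 2: cell (4,0)='T' (+7 fires, +4 burnt)
Step 3: cell (4,0)='T' (+8 fires, +7 burnt)
Step 4: cell (4,0)='F' (+5 fires, +8 burnt)
  -> target ignites at step 4
Step 5: cell (4,0)='.' (+2 fires, +5 burnt)
Step 6: cell (4,0)='.' (+0 fires, +2 burnt)
  fire out at step 6

4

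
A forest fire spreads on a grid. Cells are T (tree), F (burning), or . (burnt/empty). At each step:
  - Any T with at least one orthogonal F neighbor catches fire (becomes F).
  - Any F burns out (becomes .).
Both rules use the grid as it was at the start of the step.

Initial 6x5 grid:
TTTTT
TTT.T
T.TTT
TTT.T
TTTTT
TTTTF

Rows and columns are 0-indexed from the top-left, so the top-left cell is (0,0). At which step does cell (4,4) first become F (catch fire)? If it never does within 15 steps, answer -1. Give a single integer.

Step 1: cell (4,4)='F' (+2 fires, +1 burnt)
  -> target ignites at step 1
Step 2: cell (4,4)='.' (+3 fires, +2 burnt)
Step 3: cell (4,4)='.' (+3 fires, +3 burnt)
Step 4: cell (4,4)='.' (+5 fires, +3 burnt)
Step 5: cell (4,4)='.' (+4 fires, +5 burnt)
Step 6: cell (4,4)='.' (+3 fires, +4 burnt)
Step 7: cell (4,4)='.' (+3 fires, +3 burnt)
Step 8: cell (4,4)='.' (+2 fires, +3 burnt)
Step 9: cell (4,4)='.' (+1 fires, +2 burnt)
Step 10: cell (4,4)='.' (+0 fires, +1 burnt)
  fire out at step 10

1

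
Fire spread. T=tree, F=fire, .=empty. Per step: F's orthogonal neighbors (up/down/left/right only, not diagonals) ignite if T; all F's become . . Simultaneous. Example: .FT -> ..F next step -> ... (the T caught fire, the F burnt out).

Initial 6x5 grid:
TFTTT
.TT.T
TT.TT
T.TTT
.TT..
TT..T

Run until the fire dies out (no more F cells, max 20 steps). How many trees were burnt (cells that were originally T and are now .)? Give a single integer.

Answer: 19

Derivation:
Step 1: +3 fires, +1 burnt (F count now 3)
Step 2: +3 fires, +3 burnt (F count now 3)
Step 3: +2 fires, +3 burnt (F count now 2)
Step 4: +2 fires, +2 burnt (F count now 2)
Step 5: +1 fires, +2 burnt (F count now 1)
Step 6: +2 fires, +1 burnt (F count now 2)
Step 7: +1 fires, +2 burnt (F count now 1)
Step 8: +1 fires, +1 burnt (F count now 1)
Step 9: +1 fires, +1 burnt (F count now 1)
Step 10: +1 fires, +1 burnt (F count now 1)
Step 11: +1 fires, +1 burnt (F count now 1)
Step 12: +1 fires, +1 burnt (F count now 1)
Step 13: +0 fires, +1 burnt (F count now 0)
Fire out after step 13
Initially T: 20, now '.': 29
Total burnt (originally-T cells now '.'): 19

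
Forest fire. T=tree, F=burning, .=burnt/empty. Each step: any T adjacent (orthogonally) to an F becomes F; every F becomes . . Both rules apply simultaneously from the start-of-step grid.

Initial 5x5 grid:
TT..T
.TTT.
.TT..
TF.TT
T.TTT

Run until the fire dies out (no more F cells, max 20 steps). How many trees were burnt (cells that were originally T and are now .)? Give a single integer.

Answer: 9

Derivation:
Step 1: +2 fires, +1 burnt (F count now 2)
Step 2: +3 fires, +2 burnt (F count now 3)
Step 3: +2 fires, +3 burnt (F count now 2)
Step 4: +2 fires, +2 burnt (F count now 2)
Step 5: +0 fires, +2 burnt (F count now 0)
Fire out after step 5
Initially T: 15, now '.': 19
Total burnt (originally-T cells now '.'): 9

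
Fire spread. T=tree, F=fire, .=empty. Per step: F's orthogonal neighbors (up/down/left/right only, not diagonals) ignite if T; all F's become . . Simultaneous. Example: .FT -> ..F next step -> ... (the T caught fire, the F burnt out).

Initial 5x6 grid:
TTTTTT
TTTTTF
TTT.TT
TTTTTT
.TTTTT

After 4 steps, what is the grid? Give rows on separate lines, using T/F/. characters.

Step 1: 3 trees catch fire, 1 burn out
  TTTTTF
  TTTTF.
  TTT.TF
  TTTTTT
  .TTTTT
Step 2: 4 trees catch fire, 3 burn out
  TTTTF.
  TTTF..
  TTT.F.
  TTTTTF
  .TTTTT
Step 3: 4 trees catch fire, 4 burn out
  TTTF..
  TTF...
  TTT...
  TTTTF.
  .TTTTF
Step 4: 5 trees catch fire, 4 burn out
  TTF...
  TF....
  TTF...
  TTTF..
  .TTTF.

TTF...
TF....
TTF...
TTTF..
.TTTF.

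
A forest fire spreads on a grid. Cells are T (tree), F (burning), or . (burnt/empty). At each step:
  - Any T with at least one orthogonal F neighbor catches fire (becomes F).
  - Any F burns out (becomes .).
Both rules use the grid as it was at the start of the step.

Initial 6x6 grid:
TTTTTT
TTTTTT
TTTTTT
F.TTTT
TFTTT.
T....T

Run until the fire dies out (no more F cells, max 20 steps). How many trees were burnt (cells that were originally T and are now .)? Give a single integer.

Answer: 27

Derivation:
Step 1: +3 fires, +2 burnt (F count now 3)
Step 2: +5 fires, +3 burnt (F count now 5)
Step 3: +5 fires, +5 burnt (F count now 5)
Step 4: +4 fires, +5 burnt (F count now 4)
Step 5: +4 fires, +4 burnt (F count now 4)
Step 6: +3 fires, +4 burnt (F count now 3)
Step 7: +2 fires, +3 burnt (F count now 2)
Step 8: +1 fires, +2 burnt (F count now 1)
Step 9: +0 fires, +1 burnt (F count now 0)
Fire out after step 9
Initially T: 28, now '.': 35
Total burnt (originally-T cells now '.'): 27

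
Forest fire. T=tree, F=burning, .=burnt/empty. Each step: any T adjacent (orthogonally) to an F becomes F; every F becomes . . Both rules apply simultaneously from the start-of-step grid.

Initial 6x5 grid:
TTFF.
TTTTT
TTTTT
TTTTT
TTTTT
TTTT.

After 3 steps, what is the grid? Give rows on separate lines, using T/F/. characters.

Step 1: 3 trees catch fire, 2 burn out
  TF...
  TTFFT
  TTTTT
  TTTTT
  TTTTT
  TTTT.
Step 2: 5 trees catch fire, 3 burn out
  F....
  TF..F
  TTFFT
  TTTTT
  TTTTT
  TTTT.
Step 3: 5 trees catch fire, 5 burn out
  .....
  F....
  TF..F
  TTFFT
  TTTTT
  TTTT.

.....
F....
TF..F
TTFFT
TTTTT
TTTT.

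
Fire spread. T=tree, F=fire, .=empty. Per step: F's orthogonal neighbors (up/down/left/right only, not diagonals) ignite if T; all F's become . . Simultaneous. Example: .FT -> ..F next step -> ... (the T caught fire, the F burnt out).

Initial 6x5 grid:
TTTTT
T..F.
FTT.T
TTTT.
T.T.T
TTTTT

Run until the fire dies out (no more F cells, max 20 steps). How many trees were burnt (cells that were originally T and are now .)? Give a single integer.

Step 1: +4 fires, +2 burnt (F count now 4)
Step 2: +6 fires, +4 burnt (F count now 6)
Step 3: +3 fires, +6 burnt (F count now 3)
Step 4: +3 fires, +3 burnt (F count now 3)
Step 5: +1 fires, +3 burnt (F count now 1)
Step 6: +1 fires, +1 burnt (F count now 1)
Step 7: +1 fires, +1 burnt (F count now 1)
Step 8: +1 fires, +1 burnt (F count now 1)
Step 9: +0 fires, +1 burnt (F count now 0)
Fire out after step 9
Initially T: 21, now '.': 29
Total burnt (originally-T cells now '.'): 20

Answer: 20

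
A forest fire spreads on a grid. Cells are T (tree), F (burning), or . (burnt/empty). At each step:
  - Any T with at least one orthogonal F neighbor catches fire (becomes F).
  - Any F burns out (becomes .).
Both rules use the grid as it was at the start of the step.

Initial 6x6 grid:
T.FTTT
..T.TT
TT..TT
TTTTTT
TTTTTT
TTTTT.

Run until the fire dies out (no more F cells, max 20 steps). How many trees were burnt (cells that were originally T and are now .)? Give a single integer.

Answer: 27

Derivation:
Step 1: +2 fires, +1 burnt (F count now 2)
Step 2: +1 fires, +2 burnt (F count now 1)
Step 3: +2 fires, +1 burnt (F count now 2)
Step 4: +2 fires, +2 burnt (F count now 2)
Step 5: +2 fires, +2 burnt (F count now 2)
Step 6: +3 fires, +2 burnt (F count now 3)
Step 7: +4 fires, +3 burnt (F count now 4)
Step 8: +3 fires, +4 burnt (F count now 3)
Step 9: +4 fires, +3 burnt (F count now 4)
Step 10: +3 fires, +4 burnt (F count now 3)
Step 11: +1 fires, +3 burnt (F count now 1)
Step 12: +0 fires, +1 burnt (F count now 0)
Fire out after step 12
Initially T: 28, now '.': 35
Total burnt (originally-T cells now '.'): 27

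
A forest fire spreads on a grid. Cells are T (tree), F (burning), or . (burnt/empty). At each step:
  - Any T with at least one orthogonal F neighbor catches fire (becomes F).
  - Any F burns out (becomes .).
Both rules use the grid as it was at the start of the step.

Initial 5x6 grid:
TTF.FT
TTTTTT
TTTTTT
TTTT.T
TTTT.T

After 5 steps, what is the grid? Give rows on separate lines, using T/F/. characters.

Step 1: 4 trees catch fire, 2 burn out
  TF...F
  TTFTFT
  TTTTTT
  TTTT.T
  TTTT.T
Step 2: 6 trees catch fire, 4 burn out
  F.....
  TF.F.F
  TTFTFT
  TTTT.T
  TTTT.T
Step 3: 5 trees catch fire, 6 burn out
  ......
  F.....
  TF.F.F
  TTFT.T
  TTTT.T
Step 4: 5 trees catch fire, 5 burn out
  ......
  ......
  F.....
  TF.F.F
  TTFT.T
Step 5: 4 trees catch fire, 5 burn out
  ......
  ......
  ......
  F.....
  TF.F.F

......
......
......
F.....
TF.F.F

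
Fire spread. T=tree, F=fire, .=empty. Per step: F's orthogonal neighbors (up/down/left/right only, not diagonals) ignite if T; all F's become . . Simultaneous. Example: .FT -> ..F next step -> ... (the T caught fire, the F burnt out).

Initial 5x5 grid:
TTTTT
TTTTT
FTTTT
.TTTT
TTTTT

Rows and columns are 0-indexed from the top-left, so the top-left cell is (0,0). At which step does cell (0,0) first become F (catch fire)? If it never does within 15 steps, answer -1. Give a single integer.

Step 1: cell (0,0)='T' (+2 fires, +1 burnt)
Step 2: cell (0,0)='F' (+4 fires, +2 burnt)
  -> target ignites at step 2
Step 3: cell (0,0)='.' (+5 fires, +4 burnt)
Step 4: cell (0,0)='.' (+6 fires, +5 burnt)
Step 5: cell (0,0)='.' (+4 fires, +6 burnt)
Step 6: cell (0,0)='.' (+2 fires, +4 burnt)
Step 7: cell (0,0)='.' (+0 fires, +2 burnt)
  fire out at step 7

2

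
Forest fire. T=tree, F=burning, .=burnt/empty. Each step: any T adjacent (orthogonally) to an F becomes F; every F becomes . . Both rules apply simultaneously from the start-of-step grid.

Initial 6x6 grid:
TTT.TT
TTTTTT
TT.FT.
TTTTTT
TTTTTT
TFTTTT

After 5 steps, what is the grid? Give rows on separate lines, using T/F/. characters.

Step 1: 6 trees catch fire, 2 burn out
  TTT.TT
  TTTFTT
  TT..F.
  TTTFTT
  TFTTTT
  F.FTTT
Step 2: 9 trees catch fire, 6 burn out
  TTT.TT
  TTF.FT
  TT....
  TFF.FT
  F.FFTT
  ...FTT
Step 3: 9 trees catch fire, 9 burn out
  TTF.FT
  TF...F
  TF....
  F....F
  ....FT
  ....FT
Step 4: 6 trees catch fire, 9 burn out
  TF...F
  F.....
  F.....
  ......
  .....F
  .....F
Step 5: 1 trees catch fire, 6 burn out
  F.....
  ......
  ......
  ......
  ......
  ......

F.....
......
......
......
......
......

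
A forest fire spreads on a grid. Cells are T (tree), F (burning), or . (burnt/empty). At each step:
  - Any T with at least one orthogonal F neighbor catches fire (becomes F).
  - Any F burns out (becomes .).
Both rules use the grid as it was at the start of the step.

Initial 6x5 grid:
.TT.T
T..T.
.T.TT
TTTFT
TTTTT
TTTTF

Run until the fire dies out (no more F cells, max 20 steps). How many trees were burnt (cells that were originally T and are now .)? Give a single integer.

Answer: 17

Derivation:
Step 1: +6 fires, +2 burnt (F count now 6)
Step 2: +5 fires, +6 burnt (F count now 5)
Step 3: +4 fires, +5 burnt (F count now 4)
Step 4: +2 fires, +4 burnt (F count now 2)
Step 5: +0 fires, +2 burnt (F count now 0)
Fire out after step 5
Initially T: 21, now '.': 26
Total burnt (originally-T cells now '.'): 17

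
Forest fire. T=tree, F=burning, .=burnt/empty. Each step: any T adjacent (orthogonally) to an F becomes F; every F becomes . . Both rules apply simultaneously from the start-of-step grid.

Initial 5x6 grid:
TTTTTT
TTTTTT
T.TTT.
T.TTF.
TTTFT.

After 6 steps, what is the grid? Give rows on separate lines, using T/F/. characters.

Step 1: 4 trees catch fire, 2 burn out
  TTTTTT
  TTTTTT
  T.TTF.
  T.TF..
  TTF.F.
Step 2: 4 trees catch fire, 4 burn out
  TTTTTT
  TTTTFT
  T.TF..
  T.F...
  TF....
Step 3: 5 trees catch fire, 4 burn out
  TTTTFT
  TTTF.F
  T.F...
  T.....
  F.....
Step 4: 4 trees catch fire, 5 burn out
  TTTF.F
  TTF...
  T.....
  F.....
  ......
Step 5: 3 trees catch fire, 4 burn out
  TTF...
  TF....
  F.....
  ......
  ......
Step 6: 2 trees catch fire, 3 burn out
  TF....
  F.....
  ......
  ......
  ......

TF....
F.....
......
......
......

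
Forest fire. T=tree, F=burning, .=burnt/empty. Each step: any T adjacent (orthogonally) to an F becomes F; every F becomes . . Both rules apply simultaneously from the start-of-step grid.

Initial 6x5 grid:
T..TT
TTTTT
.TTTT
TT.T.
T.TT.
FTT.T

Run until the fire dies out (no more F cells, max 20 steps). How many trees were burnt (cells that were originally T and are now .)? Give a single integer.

Step 1: +2 fires, +1 burnt (F count now 2)
Step 2: +2 fires, +2 burnt (F count now 2)
Step 3: +2 fires, +2 burnt (F count now 2)
Step 4: +2 fires, +2 burnt (F count now 2)
Step 5: +3 fires, +2 burnt (F count now 3)
Step 6: +3 fires, +3 burnt (F count now 3)
Step 7: +3 fires, +3 burnt (F count now 3)
Step 8: +2 fires, +3 burnt (F count now 2)
Step 9: +1 fires, +2 burnt (F count now 1)
Step 10: +0 fires, +1 burnt (F count now 0)
Fire out after step 10
Initially T: 21, now '.': 29
Total burnt (originally-T cells now '.'): 20

Answer: 20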